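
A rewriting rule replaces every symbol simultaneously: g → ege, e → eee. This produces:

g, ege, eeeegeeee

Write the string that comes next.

Expanding eeeegeeee: e→eee, e→eee, e→eee, e→eee, g→ege, e→eee, e→eee, e→eee, e→eee. Concatenated: eee eee eee eee ege eee eee eee eee.

eeeeeeeeeeeeegeeeeeeeeeeeee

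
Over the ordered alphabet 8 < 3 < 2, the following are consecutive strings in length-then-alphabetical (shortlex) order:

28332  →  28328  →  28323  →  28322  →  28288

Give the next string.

28283

The successor of 28288 increments the rightmost position that isn't already 2 and resets every position after it to 8.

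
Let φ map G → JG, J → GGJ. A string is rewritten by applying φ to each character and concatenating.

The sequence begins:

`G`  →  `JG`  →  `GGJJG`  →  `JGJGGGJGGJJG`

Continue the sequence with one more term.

GGJJGGGJJGJGJGGGJJGJGGGJGGJJG

Apply φ to JGJGGGJGGJJG symbol by symbol: J→GGJ, G→JG, J→GGJ, G→JG, G→JG, G→JG, J→GGJ, G→JG, G→JG, J→GGJ, J→GGJ, G→JG; joined: GGJ JG GGJ JG JG JG GGJ JG JG GGJ GGJ JG.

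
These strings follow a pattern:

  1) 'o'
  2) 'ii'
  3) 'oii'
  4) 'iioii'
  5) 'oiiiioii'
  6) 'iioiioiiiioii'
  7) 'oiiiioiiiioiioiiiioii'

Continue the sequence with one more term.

iioiioiiiioiioiiiioiiiioiioiiiioii

Each term (from the third on) is the two preceding terms concatenated in order: term 3 = o·ii = oii.
The next term joins iioiioiiiioii and oiiiioiiiioiioiiiioii.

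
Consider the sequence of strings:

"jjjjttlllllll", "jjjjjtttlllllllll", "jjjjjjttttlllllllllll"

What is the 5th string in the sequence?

jjjjjjjjttttttlllllllllllllll

Each string has the form j^{n+1} t^{n-1} l^{2n+1}, where the shown terms are n = 3, 4, 5.
At n = 7 the blocks have lengths 8, 6, 15.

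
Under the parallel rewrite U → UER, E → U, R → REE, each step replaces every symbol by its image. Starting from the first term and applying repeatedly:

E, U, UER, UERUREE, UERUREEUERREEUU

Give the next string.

UERUREEUERREEUUUERUREEREEUUUERUER

Replace each of the 15 characters of UERUREEUERREEUU in place — UER U REE UER REE U U UER U REE REE U U UER UER — and concatenate.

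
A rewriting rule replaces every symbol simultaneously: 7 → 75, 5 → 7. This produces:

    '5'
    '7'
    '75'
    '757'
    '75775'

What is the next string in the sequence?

Expanding 75775: 7→75, 5→7, 7→75, 7→75, 5→7. Concatenated: 75 7 75 75 7.

75775757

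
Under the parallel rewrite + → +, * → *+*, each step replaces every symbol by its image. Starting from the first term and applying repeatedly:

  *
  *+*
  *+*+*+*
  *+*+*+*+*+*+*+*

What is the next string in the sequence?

φ(*+*+*+*+*+*+*+*) expands symbol-by-symbol to *+* + *+* + *+* + *+* + *+* + *+* + *+* + *+*; joining the 15 pieces gives the next term.

*+*+*+*+*+*+*+*+*+*+*+*+*+*+*+*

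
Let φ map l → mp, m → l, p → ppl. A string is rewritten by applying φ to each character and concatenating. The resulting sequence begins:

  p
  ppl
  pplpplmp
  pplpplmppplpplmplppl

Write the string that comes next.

Rewriting the 20 symbols of pplpplmppplpplmplppl one by one yields ppl ppl mp ppl ppl mp l ppl ppl ppl mp ppl ppl mp l ppl mp ppl ppl mp; concatenated:

pplpplmppplpplmplpplpplpplmppplpplmplpplmppplpplmp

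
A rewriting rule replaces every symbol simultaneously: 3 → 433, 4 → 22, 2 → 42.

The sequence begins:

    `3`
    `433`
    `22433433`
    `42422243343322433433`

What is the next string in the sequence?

224222424242224334332243343342422243343322433433

Replace each of the 20 characters of 42422243343322433433 in place — 22 42 22 42 42 42 22 433 433 22 433 433 42 42 22 433 433 22 433 433 — and concatenate.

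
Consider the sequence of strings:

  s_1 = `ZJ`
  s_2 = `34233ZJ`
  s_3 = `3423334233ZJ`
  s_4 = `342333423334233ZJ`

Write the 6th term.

The strings grow by a fixed prefix 34233 each time.
From 342333423334233ZJ, 2 further steps: 342333423334233ZJ → 34233342333423334233ZJ → (answer).

3423334233342333423334233ZJ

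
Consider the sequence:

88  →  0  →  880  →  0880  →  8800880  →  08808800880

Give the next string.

From term 3 onward, concatenate the second-to-last term with the last: 88·0 = 880, 0·880 = 0880, …
The next term joins 8800880 and 08808800880.

880088008808800880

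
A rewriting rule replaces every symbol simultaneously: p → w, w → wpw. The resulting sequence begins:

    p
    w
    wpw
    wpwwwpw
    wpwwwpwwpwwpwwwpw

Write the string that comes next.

Replace each of the 17 characters of wpwwwpwwpwwpwwwpw in place — wpw w wpw wpw wpw w wpw wpw w wpw wpw w wpw wpw wpw w wpw — and concatenate.

wpwwwpwwpwwpwwwpwwpwwwpwwpwwwpwwpwwpwwwpw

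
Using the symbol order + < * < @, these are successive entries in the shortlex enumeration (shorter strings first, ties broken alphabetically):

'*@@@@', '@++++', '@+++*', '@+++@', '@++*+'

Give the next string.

@++**

Find the rightmost character of @++*+ below @, bump it to the next letter, and reset everything to its right to +.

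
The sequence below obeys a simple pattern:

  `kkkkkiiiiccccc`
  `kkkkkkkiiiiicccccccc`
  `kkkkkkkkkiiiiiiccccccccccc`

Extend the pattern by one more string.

Term n consists of 2n+1 k's, followed by n+2 i's, followed by 3n-1 c's, where the shown terms are n = 2, 3, 4.
At n = 5 the blocks have lengths 11, 7, 14.

kkkkkkkkkkkiiiiiiicccccccccccccc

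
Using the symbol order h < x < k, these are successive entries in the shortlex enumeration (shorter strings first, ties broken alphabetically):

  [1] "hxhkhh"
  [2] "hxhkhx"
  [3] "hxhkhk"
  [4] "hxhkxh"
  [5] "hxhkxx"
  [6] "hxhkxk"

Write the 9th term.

Continuing the enumeration 3 steps past hxhkxk: hxhkxk → hxhkkh → hxhkkx → (answer).

hxhkkk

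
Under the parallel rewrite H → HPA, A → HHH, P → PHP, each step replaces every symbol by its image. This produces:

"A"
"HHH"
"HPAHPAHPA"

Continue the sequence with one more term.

Rewriting each symbol of HPAHPAHPA: H→HPA, P→PHP, A→HHH, H→HPA, P→PHP, A→HHH, H→HPA, P→PHP, A→HHH, which concatenates to HPA PHP HHH HPA PHP HHH HPA PHP HHH.

HPAPHPHHHHPAPHPHHHHPAPHPHHH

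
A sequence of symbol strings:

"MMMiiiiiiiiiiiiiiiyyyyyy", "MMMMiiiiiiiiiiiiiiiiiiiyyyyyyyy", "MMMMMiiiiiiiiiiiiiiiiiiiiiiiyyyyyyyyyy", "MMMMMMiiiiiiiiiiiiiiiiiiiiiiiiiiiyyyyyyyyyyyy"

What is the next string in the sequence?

MMMMMMMiiiiiiiiiiiiiiiiiiiiiiiiiiiiiiiyyyyyyyyyyyyyy

Each string has the form M^{n} i^{4n+3} y^{2n}, where the shown terms are n = 3, 4, 5, 6.
At n = 7 the blocks have lengths 7, 31, 14.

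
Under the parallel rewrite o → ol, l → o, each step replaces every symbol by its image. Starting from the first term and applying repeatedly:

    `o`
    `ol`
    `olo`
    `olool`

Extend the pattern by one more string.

Expanding olool: o→ol, l→o, o→ol, o→ol, l→o. Concatenated: ol o ol ol o.

oloololo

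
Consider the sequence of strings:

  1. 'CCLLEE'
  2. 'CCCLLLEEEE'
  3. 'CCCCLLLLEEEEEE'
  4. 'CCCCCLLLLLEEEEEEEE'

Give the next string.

Each string has the form C^{n+1} L^{n+1} E^{2n} (n = 1, 2, …).
For the next term, n = 5, so the run lengths are 6, 6, 10.

CCCCCCLLLLLLEEEEEEEEEE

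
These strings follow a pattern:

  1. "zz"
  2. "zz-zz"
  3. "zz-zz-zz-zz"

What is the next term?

Every step duplicates the string with '-' between the halves.
Doubling zz-zz-zz-zz with '-' between the halves:

zz-zz-zz-zz-zz-zz-zz-zz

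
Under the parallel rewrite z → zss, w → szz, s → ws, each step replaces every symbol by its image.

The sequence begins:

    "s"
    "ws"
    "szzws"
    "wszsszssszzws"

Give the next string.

szzwszsswswszsswswswszsszssszzws

φ(wszsszssszzws) expands symbol-by-symbol to szz ws zss ws ws zss ws ws ws zss zss szz ws; joining the 13 pieces gives the next term.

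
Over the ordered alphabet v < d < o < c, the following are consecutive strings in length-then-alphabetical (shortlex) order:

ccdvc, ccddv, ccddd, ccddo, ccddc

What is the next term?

ccdov

The successor of ccddc increments the rightmost position that isn't already c and resets every position after it to v.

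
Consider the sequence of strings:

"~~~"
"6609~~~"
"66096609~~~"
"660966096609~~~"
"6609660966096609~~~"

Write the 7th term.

660966096609660966096609~~~

The strings grow by a fixed prefix 6609 each time.
From 6609660966096609~~~, 2 further steps: 6609660966096609~~~ → 66096609660966096609~~~ → (answer).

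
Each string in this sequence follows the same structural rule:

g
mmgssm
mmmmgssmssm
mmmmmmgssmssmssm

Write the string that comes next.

s(k+1) = mm·s(k)·ssm, so each term gains mm as a prefix and ssm as a suffix.
So the next term is mm·mmmmmmgssmssmssm·ssm.

mmmmmmmmgssmssmssmssm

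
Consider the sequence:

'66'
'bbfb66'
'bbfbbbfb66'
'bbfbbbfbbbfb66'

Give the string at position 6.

bbfbbbfbbbfbbbfbbbfb66

The strings grow by a fixed prefix bbfb each time.
From bbfbbbfbbbfb66, 2 further steps: bbfbbbfbbbfb66 → bbfbbbfbbbfbbbfb66 → (answer).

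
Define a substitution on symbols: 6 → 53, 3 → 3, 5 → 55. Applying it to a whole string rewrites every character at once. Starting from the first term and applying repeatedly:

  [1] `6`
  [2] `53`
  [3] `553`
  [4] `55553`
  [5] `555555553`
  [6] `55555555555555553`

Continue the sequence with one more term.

Rewriting the 17 symbols of 55555555555555553 one by one yields 55 55 55 55 55 55 55 55 55 55 55 55 55 55 55 55 3; concatenated:

555555555555555555555555555555553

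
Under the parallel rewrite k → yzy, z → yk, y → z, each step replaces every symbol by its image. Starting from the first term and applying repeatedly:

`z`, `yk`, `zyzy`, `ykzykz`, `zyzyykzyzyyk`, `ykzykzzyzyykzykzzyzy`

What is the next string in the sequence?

zyzyykzyzyykykzykzzyzyykzyzyykykzykz

Replace each of the 20 characters of ykzykzzyzyykzykzzyzy in place — z yzy yk z yzy yk yk z yk z z yzy yk z yzy yk yk z yk z — and concatenate.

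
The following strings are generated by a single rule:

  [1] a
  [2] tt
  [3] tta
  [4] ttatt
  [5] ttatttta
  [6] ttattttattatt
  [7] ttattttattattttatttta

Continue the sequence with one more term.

From term 3 onward, concatenate the last term with the second-to-last: tt·a = tta, tta·tt = ttatt, …
The next term joins ttattttattattttatttta and ttattttattatt.

ttattttattattttattttattattttattatt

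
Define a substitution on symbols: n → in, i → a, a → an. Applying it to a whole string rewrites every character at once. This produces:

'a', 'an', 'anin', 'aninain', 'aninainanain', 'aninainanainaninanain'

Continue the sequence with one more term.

φ(aninainanainaninanain) expands symbol-by-symbol to an in a in an a in an in an a in an in a in an in an a in; joining the 21 pieces gives the next term.

aninainanainaninanainaninainaninanain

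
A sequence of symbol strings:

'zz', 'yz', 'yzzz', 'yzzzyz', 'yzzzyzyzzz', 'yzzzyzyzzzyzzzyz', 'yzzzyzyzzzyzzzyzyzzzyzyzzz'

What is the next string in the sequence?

yzzzyzyzzzyzzzyzyzzzyzyzzzyzzzyzyzzzyzzzyz

Each term (from the third on) is the previous term followed by the one before it: term 3 = yz·zz = yzzz.
Continuing: yzzzyzyzzzyzzzyzyzzzyzyzzz · yzzzyzyzzzyzzzyz gives term 8.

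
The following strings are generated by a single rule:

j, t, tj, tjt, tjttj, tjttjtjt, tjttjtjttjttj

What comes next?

tjttjtjttjttjtjttjtjt

This is a Fibonacci-style word recurrence s(k) = s(k−1)·s(k−2): e.g. t·j = tj.
So term 8 is tjttjtjttjttj·tjttjtjt.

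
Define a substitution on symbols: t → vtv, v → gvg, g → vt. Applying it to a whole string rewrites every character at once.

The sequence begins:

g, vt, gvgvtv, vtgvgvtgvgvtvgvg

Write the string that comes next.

Rewriting the 16 symbols of vtgvgvtgvgvtvgvg one by one yields gvg vtv vt gvg vt gvg vtv vt gvg vt gvg vtv gvg vt gvg vt; concatenated:

gvgvtvvtgvgvtgvgvtvvtgvgvtgvgvtvgvgvtgvgvt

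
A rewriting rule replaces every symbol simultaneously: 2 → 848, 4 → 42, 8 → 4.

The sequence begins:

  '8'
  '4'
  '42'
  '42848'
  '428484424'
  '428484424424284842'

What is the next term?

Rewriting the 18 symbols of 428484424424284842 one by one yields 42 848 4 42 4 42 42 848 42 42 848 42 848 4 42 4 42 848; concatenated:

4284844244242848424284842848442442848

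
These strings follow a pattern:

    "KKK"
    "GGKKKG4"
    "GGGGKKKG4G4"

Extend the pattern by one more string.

GGGGGGKKKG4G4G4

Every step adds GG to the front and G4 to the end of the previous string.
One more step from GGGGKKKG4G4 gives the answer.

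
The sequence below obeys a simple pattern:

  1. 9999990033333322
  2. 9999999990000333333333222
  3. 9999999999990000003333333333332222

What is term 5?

Term n consists of 3n 9's, followed by 2n-2 0's, followed by 3n 3's, followed by n 2's, where the shown terms are n = 2, 3, 4.
At n = 6 the blocks have lengths 18, 10, 18, 6.

9999999999999999990000000000333333333333333333222222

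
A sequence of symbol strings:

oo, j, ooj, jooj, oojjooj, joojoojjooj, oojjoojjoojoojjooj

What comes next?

From term 3 onward, concatenate the second-to-last term with the last: oo·j = ooj, j·ooj = jooj, …
So term 8 is joojoojjooj·oojjoojjoojoojjooj.

joojoojjoojoojjoojjoojoojjooj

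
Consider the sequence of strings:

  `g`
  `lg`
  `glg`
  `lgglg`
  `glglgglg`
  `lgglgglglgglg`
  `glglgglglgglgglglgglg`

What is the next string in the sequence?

lgglgglglgglgglglgglglgglgglglgglg

From term 3 onward, concatenate the second-to-last term with the last: g·lg = glg, lg·glg = lgglg, …
The next term joins lgglgglglgglg and glglgglglgglgglglgglg.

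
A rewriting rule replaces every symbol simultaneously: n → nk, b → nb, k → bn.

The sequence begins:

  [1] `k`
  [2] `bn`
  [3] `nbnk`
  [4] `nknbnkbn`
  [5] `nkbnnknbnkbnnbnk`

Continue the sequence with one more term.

φ(nkbnnknbnkbnnbnk) expands symbol-by-symbol to nk bn nb nk nk bn nk nb nk bn nb nk nk nb nk bn; joining the 16 pieces gives the next term.

nkbnnbnknkbnnknbnkbnnbnknknbnkbn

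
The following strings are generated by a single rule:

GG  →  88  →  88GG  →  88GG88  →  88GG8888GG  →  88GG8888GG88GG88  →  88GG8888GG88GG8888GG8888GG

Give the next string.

88GG8888GG88GG8888GG8888GG88GG8888GG88GG88

Each term (from the third on) is the previous term followed by the one before it: term 3 = 88·GG = 88GG.
The next term joins 88GG8888GG88GG8888GG8888GG and 88GG8888GG88GG88.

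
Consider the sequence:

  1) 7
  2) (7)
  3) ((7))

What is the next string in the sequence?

s(k+1) = (·s(k)·), so each term gains ( as a prefix and ) as a suffix.
Applying this once more to ((7)):

(((7)))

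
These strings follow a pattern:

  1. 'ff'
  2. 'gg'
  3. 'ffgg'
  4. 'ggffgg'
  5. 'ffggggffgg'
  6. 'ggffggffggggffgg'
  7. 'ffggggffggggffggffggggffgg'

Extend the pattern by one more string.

ggffggffggggffggffggggffggggffggffggggffgg

Each term (from the third on) is the two preceding terms concatenated in order: term 3 = ff·gg = ffgg.
Continuing: ggffggffggggffgg · ffggggffggggffggffggggffgg gives term 8.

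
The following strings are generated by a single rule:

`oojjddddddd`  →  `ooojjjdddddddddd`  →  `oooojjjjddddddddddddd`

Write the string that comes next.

ooooojjjjjdddddddddddddddd

Each string has the form o^{n} j^{n} d^{3n+1}, where the shown terms are n = 2, 3, 4.
Setting n = 5 gives 5, 5, 16 characters in each block.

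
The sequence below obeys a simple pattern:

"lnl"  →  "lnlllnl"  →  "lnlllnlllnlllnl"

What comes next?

s(k+1) = s(k)·l·s(k) — each term doubles the last with 'l' between the halves.
Doubling lnlllnlllnlllnl with 'l' between the halves:

lnlllnlllnlllnlllnlllnlllnlllnl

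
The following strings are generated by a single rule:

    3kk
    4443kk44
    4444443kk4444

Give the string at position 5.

4444444444443kk44444444

s(k+1) = 444·s(k)·44, so each term gains 444 as a prefix and 44 as a suffix.
From 4444443kk4444, 2 further steps: 4444443kk4444 → 4444444443kk444444 → (answer).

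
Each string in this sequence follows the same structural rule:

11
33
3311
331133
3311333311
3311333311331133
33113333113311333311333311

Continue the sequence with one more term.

331133331133113333113333113311333311331133

This is a Fibonacci-style word recurrence s(k) = s(k−1)·s(k−2): e.g. 33·11 = 3311.
So term 8 is 33113333113311333311333311·3311333311331133.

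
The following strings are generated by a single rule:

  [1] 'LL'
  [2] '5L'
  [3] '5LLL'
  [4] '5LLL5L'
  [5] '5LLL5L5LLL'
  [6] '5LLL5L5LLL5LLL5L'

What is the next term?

5LLL5L5LLL5LLL5L5LLL5L5LLL

From term 3 onward, concatenate the last term with the second-to-last: 5L·LL = 5LLL, 5LLL·5L = 5LLL5L, …
So term 7 is 5LLL5L5LLL5LLL5L·5LLL5L5LLL.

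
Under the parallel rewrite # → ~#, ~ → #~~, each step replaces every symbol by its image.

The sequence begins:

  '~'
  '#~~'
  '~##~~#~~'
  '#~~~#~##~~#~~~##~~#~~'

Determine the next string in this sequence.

Applying the rule to each of the 21 symbols of #~~~#~##~~#~~~##~~#~~ gives the pieces ~# #~~ #~~ #~~ ~# #~~ ~# ~# #~~ #~~ ~# #~~ #~~ #~~ ~# ~# #~~ #~~ ~# #~~ #~~, which concatenate to the answer.

~##~~#~~#~~~##~~~#~##~~#~~~##~~#~~#~~~#~##~~#~~~##~~#~~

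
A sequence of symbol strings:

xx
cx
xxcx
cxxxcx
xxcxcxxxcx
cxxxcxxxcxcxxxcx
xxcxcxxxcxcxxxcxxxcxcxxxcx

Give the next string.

From term 3 onward, concatenate the second-to-last term with the last: xx·cx = xxcx, cx·xxcx = cxxxcx, …
The next term joins cxxxcxxxcxcxxxcx and xxcxcxxxcxcxxxcxxxcxcxxxcx.

cxxxcxxxcxcxxxcxxxcxcxxxcxcxxxcxxxcxcxxxcx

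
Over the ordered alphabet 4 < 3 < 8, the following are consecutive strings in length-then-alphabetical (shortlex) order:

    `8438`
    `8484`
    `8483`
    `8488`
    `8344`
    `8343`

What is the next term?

8348

Treat 8343 as a base-3 numeral over the given alphabet and add one, carrying through any trailing 8's.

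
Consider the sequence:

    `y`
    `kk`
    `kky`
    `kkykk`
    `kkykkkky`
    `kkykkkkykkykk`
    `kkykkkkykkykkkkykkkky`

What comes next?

kkykkkkykkykkkkykkkkykkykkkkykkykk

From term 3 onward, concatenate the last term with the second-to-last: kk·y = kky, kky·kk = kkykk, …
The next term joins kkykkkkykkykkkkykkkky and kkykkkkykkykk.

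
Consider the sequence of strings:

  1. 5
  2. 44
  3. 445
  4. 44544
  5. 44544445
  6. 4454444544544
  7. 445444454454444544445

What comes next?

Each term (from the third on) is the previous term followed by the one before it: term 3 = 44·5 = 445.
Continuing: 445444454454444544445 · 4454444544544 gives term 8.

4454444544544445444454454444544544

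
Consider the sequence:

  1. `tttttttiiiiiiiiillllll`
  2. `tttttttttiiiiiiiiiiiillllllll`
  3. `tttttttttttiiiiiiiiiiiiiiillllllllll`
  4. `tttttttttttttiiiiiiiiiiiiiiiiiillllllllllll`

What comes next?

Each string has the form t^{2n+1} i^{3n} l^{2n}, where the shown terms are n = 3, 4, 5, 6.
For the next term, n = 7, so the run lengths are 15, 21, 14.

tttttttttttttttiiiiiiiiiiiiiiiiiiiiillllllllllllll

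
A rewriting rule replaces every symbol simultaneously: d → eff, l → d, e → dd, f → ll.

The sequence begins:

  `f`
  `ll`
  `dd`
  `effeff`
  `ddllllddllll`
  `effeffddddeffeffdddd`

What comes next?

φ(effeffddddeffeffdddd) expands symbol-by-symbol to dd ll ll dd ll ll eff eff eff eff dd ll ll dd ll ll eff eff eff eff; joining the 20 pieces gives the next term.

ddllllddlllleffeffeffeffddllllddlllleffeffeffeff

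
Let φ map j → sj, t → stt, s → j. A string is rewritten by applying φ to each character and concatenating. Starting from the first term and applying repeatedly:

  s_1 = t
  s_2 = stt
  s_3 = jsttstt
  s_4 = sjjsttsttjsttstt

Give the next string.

jsjsjjsttsttjsttsttsjjsttsttjsttstt

φ(sjjsttsttjsttstt) expands symbol-by-symbol to j sj sj j stt stt j stt stt sj j stt stt j stt stt; joining the 16 pieces gives the next term.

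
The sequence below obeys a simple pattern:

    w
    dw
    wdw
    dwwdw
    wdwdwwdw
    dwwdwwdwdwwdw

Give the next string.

Each term (from the third on) is the two preceding terms concatenated in order: term 3 = w·dw = wdw.
The next term joins wdwdwwdw and dwwdwwdwdwwdw.

wdwdwwdwdwwdwwdwdwwdw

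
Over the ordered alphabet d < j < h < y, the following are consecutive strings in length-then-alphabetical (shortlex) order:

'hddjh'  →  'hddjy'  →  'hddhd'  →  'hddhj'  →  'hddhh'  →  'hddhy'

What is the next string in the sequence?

hddyd

Find the rightmost character of hddhy below y, bump it to the next letter, and reset everything to its right to d.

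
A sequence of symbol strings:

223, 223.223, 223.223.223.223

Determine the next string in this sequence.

s(k+1) = s(k)·.·s(k) — each term doubles the last with '.' between the halves.
So the next term is two copies of 223.223.223.223 with '.' between the halves.

223.223.223.223.223.223.223.223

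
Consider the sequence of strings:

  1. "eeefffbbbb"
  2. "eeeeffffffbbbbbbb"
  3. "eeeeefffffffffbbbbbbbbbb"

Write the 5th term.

Reading off run lengths: e runs 3, 4, 5; f runs 3, 6, 9; b runs 4, 7, 10 — each is linear in n (n = 1, 2, …).
For term 5, n = 5, so the run lengths are 7, 15, 16.

eeeeeeefffffffffffffffbbbbbbbbbbbbbbbb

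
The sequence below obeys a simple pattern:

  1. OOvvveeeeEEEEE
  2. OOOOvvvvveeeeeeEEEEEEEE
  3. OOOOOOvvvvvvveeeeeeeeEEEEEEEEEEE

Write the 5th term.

Each string has the form O^{2n} v^{2n+1} e^{2n+2} E^{3n+2} (n = 1, 2, …).
Setting n = 5 gives 10, 11, 12, 17 characters in each block.

OOOOOOOOOOvvvvvvvvvvveeeeeeeeeeeeEEEEEEEEEEEEEEEEE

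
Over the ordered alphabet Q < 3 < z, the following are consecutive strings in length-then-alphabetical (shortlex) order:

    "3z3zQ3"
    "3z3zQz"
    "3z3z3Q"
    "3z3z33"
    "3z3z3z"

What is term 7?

Stepping forward 2 times from 3z3z3z: 3z3z3z → 3z3zzQ, then the target.

3z3zz3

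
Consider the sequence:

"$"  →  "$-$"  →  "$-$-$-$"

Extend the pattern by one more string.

Each string is two copies of the previous one joined by '-'.
Doubling $-$-$-$ with '-' between the halves:

$-$-$-$-$-$-$-$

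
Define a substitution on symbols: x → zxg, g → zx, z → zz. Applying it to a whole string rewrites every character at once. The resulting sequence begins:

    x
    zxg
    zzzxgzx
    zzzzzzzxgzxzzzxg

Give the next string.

Rewriting the 16 symbols of zzzzzzzxgzxzzzxg one by one yields zz zz zz zz zz zz zz zxg zx zz zxg zz zz zz zxg zx; concatenated:

zzzzzzzzzzzzzzzxgzxzzzxgzzzzzzzxgzx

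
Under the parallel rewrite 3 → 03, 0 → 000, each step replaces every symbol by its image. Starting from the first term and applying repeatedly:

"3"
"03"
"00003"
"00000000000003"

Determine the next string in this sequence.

Applying the rule to each of the 14 symbols of 00000000000003 gives the pieces 000 000 000 000 000 000 000 000 000 000 000 000 000 03, which concatenate to the answer.

00000000000000000000000000000000000000003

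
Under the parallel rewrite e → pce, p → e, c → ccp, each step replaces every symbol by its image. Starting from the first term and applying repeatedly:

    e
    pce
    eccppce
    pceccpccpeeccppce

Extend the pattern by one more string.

Rewriting the 17 symbols of pceccpccpeeccppce one by one yields e ccp pce ccp ccp e ccp ccp e pce pce ccp ccp e e ccp pce; concatenated:

eccppceccpccpeccpccpepcepceccpccpeeccppce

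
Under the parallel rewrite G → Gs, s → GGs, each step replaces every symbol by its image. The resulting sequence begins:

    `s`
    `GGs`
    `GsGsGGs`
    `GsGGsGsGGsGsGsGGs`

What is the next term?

Rewriting the 17 symbols of GsGGsGsGGsGsGsGGs one by one yields Gs GGs Gs Gs GGs Gs GGs Gs Gs GGs Gs GGs Gs GGs Gs Gs GGs; concatenated:

GsGGsGsGsGGsGsGGsGsGsGGsGsGGsGsGGsGsGsGGs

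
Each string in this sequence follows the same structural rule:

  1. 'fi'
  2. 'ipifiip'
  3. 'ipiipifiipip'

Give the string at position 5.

ipiipiipiipifiipipipip

Every step adds ipi to the front and ip to the end of the previous string.
From ipiipifiipip, 2 further steps: ipiipifiipip → ipiipiipifiipipip → (answer).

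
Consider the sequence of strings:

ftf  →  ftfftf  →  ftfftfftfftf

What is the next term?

s(k+1) = s(k)·s(k) — each term doubles the last.
Doubling ftfftfftfftf:

ftfftfftfftfftfftfftfftf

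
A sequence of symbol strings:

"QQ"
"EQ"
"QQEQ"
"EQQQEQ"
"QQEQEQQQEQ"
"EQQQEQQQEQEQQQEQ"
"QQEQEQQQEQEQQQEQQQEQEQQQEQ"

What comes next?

EQQQEQQQEQEQQQEQQQEQEQQQEQEQQQEQQQEQEQQQEQ

Each term (from the third on) is the two preceding terms concatenated in order: term 3 = QQ·EQ = QQEQ.
Continuing: EQQQEQQQEQEQQQEQ · QQEQEQQQEQEQQQEQQQEQEQQQEQ gives term 8.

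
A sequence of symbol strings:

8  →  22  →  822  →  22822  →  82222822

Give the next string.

2282282222822

From term 3 onward, concatenate the second-to-last term with the last: 8·22 = 822, 22·822 = 22822, …
Continuing: 22822 · 82222822 gives term 6.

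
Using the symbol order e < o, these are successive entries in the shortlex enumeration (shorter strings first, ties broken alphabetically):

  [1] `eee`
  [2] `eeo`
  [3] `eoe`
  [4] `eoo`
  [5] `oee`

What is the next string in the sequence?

Treat oee as a base-2 numeral over the given alphabet and add one, carrying through any trailing o's.

oeo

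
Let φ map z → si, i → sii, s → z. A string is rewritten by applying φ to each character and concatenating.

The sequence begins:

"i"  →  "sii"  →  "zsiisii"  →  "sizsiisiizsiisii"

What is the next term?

Replace each of the 16 characters of sizsiisiizsiisii in place — z sii si z sii sii z sii sii si z sii sii z sii sii — and concatenate.

zsiisizsiisiizsiisiisizsiisiizsiisii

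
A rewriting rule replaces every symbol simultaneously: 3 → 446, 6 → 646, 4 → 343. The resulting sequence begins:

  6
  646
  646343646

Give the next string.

646343646446343446646343646

Rewriting each symbol of 646343646: 6→646, 4→343, 6→646, 3→446, 4→343, 3→446, 6→646, 4→343, 6→646, which concatenates to 646 343 646 446 343 446 646 343 646.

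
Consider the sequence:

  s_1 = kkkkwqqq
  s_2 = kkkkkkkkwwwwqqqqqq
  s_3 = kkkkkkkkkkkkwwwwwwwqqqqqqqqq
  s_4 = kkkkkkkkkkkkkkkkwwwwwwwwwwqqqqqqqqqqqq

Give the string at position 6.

Reading off run lengths: k runs 4, 8, 12, 16; w runs 1, 4, 7, 10; q runs 3, 6, 9, 12 — each is linear in n (n = 1, 2, …).
For term 6, n = 6, so the run lengths are 24, 16, 18.

kkkkkkkkkkkkkkkkkkkkkkkkwwwwwwwwwwwwwwwwqqqqqqqqqqqqqqqqqq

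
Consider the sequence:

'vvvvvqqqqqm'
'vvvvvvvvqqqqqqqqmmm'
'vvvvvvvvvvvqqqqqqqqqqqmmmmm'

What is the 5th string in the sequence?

Each string has the form v^{3n+2} q^{3n+2} m^{2n-1} (n = 1, 2, …).
Setting n = 5 gives 17, 17, 9 characters in each block.

vvvvvvvvvvvvvvvvvqqqqqqqqqqqqqqqqqmmmmmmmmm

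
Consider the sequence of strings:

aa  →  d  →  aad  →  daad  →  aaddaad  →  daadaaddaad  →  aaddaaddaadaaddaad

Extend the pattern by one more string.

Each term (from the third on) is the two preceding terms concatenated in order: term 3 = aa·d = aad.
So term 8 is daadaaddaad·aaddaaddaadaaddaad.

daadaaddaadaaddaaddaadaaddaad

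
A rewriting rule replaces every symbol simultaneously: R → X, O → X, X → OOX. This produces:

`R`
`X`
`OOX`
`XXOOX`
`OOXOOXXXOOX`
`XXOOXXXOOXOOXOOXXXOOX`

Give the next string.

Rewriting the 21 symbols of XXOOXXXOOXOOXOOXXXOOX one by one yields OOX OOX X X OOX OOX OOX X X OOX X X OOX X X OOX OOX OOX X X OOX; concatenated:

OOXOOXXXOOXOOXOOXXXOOXXXOOXXXOOXOOXOOXXXOOX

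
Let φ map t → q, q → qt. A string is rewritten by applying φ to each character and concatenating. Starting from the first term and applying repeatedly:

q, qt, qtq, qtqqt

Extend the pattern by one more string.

qtqqtqtq

Apply φ to qtqqt symbol by symbol: q→qt, t→q, q→qt, q→qt, t→q; joined: qt q qt qt q.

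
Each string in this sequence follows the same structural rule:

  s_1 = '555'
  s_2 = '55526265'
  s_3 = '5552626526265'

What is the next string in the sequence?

555262652626526265

Every step adds 26265 to the end: s(k+1) = s(k)·26265.
So the next term is 5552626526265·26265.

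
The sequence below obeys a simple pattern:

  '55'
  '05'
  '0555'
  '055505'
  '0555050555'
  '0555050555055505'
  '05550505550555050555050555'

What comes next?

055505055505550505550505550555050555055505

This is a Fibonacci-style word recurrence s(k) = s(k−1)·s(k−2): e.g. 05·55 = 0555.
Continuing: 05550505550555050555050555 · 0555050555055505 gives term 8.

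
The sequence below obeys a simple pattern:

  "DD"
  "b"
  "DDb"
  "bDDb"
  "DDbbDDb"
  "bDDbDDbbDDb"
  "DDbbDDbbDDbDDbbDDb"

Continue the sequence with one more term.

This is a Fibonacci-style word recurrence s(k) = s(k−2)·s(k−1): e.g. DD·b = DDb.
So term 8 is bDDbDDbbDDb·DDbbDDbbDDbDDbbDDb.

bDDbDDbbDDbDDbbDDbbDDbDDbbDDb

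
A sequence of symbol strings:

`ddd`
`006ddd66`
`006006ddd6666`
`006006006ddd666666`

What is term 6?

s(k+1) = 006·s(k)·66, so each term gains 006 as a prefix and 66 as a suffix.
From 006006006ddd666666, 2 further steps: 006006006ddd666666 → 006006006006ddd66666666 → (answer).

006006006006006ddd6666666666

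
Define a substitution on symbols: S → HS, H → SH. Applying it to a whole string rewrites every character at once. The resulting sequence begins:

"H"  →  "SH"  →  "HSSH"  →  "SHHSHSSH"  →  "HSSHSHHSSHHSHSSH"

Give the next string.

SHHSHSSHHSSHSHHSHSSHSHHSSHHSHSSH

Replace each of the 16 characters of HSSHSHHSSHHSHSSH in place — SH HS HS SH HS SH SH HS HS SH SH HS SH HS HS SH — and concatenate.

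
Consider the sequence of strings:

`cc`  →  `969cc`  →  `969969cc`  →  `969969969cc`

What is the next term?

The strings grow by a fixed prefix 969 each time.
Applying this once more to 969969969cc:

969969969969cc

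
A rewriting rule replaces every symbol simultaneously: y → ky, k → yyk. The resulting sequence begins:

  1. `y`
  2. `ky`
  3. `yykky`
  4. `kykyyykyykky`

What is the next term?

Apply φ to kykyyykyykky symbol by symbol: k→yyk, y→ky, k→yyk, y→ky, y→ky, y→ky, k→yyk, y→ky, y→ky, k→yyk, k→yyk, y→ky; joined: yyk ky yyk ky ky ky yyk ky ky yyk yyk ky.

yykkyyykkykykyyykkykyyykyykky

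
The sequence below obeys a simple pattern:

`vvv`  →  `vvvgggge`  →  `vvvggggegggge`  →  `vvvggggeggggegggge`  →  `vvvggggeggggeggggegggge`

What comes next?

Each term is the previous one with gggge appended.
Applying this once more to vvvggggeggggeggggegggge:

vvvggggeggggeggggeggggegggge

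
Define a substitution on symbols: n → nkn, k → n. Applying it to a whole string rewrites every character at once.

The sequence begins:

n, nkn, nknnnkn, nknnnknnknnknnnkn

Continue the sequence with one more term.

Rewriting the 17 symbols of nknnnknnknnknnnkn one by one yields nkn n nkn nkn nkn n nkn nkn n nkn nkn n nkn nkn nkn n nkn; concatenated:

nknnnknnknnknnnknnknnnknnknnnknnknnknnnkn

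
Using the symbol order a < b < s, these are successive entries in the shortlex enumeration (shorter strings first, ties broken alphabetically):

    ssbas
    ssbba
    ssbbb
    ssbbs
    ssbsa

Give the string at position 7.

Stepping forward 2 times from ssbsa: ssbsa → ssbsb, then the target.

ssbss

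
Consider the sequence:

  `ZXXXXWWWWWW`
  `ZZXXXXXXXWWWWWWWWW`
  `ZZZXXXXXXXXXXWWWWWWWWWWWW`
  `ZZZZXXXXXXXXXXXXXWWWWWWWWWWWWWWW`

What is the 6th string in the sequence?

ZZZZZZXXXXXXXXXXXXXXXXXXXWWWWWWWWWWWWWWWWWWWWW

The n-th term is n Z's then 3n+1 X's then 3n+3 W's (n = 1, 2, …).
For term 6, n = 6, so the run lengths are 6, 19, 21.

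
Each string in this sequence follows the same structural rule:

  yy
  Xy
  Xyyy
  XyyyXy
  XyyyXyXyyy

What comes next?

This is a Fibonacci-style word recurrence s(k) = s(k−1)·s(k−2): e.g. Xy·yy = Xyyy.
Continuing: XyyyXyXyyy · XyyyXy gives term 6.

XyyyXyXyyyXyyyXy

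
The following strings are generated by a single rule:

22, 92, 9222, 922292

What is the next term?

9222929222

This is a Fibonacci-style word recurrence s(k) = s(k−1)·s(k−2): e.g. 92·22 = 9222.
The next term joins 922292 and 9222.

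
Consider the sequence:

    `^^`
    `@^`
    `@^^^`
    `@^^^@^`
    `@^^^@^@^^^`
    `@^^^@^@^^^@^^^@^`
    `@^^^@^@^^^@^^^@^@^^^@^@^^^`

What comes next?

Each term (from the third on) is the previous term followed by the one before it: term 3 = @^·^^ = @^^^.
The next term joins @^^^@^@^^^@^^^@^@^^^@^@^^^ and @^^^@^@^^^@^^^@^.

@^^^@^@^^^@^^^@^@^^^@^@^^^@^^^@^@^^^@^^^@^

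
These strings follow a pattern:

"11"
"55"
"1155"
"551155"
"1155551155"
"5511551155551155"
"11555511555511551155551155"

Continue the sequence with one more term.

Each term (from the third on) is the two preceding terms concatenated in order: term 3 = 11·55 = 1155.
The next term joins 5511551155551155 and 11555511555511551155551155.

551155115555115511555511555511551155551155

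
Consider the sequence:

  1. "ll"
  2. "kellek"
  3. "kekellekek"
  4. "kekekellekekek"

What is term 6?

kekekekekellekekekekek

Each term wraps the previous one in ke on the left and ek on the right.
From kekekellekekek, 2 further steps: kekekellekekek → kekekekellekekekek → (answer).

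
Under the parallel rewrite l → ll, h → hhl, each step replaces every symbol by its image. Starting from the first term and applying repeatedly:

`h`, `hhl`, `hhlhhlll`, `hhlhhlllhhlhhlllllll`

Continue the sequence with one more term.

hhlhhlllhhlhhlllllllhhlhhlllhhlhhlllllllllllllll

Applying the rule to each of the 20 symbols of hhlhhlllhhlhhlllllll gives the pieces hhl hhl ll hhl hhl ll ll ll hhl hhl ll hhl hhl ll ll ll ll ll ll ll, which concatenate to the answer.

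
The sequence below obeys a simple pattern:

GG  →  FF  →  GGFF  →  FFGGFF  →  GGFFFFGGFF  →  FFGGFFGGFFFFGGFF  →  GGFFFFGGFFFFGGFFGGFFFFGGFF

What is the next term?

FFGGFFGGFFFFGGFFGGFFFFGGFFFFGGFFGGFFFFGGFF

From term 3 onward, concatenate the second-to-last term with the last: GG·FF = GGFF, FF·GGFF = FFGGFF, …
The next term joins FFGGFFGGFFFFGGFF and GGFFFFGGFFFFGGFFGGFFFFGGFF.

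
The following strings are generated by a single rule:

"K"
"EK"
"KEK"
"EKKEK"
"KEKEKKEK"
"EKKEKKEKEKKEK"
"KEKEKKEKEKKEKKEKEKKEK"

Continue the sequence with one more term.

EKKEKKEKEKKEKKEKEKKEKEKKEKKEKEKKEK

Each term (from the third on) is the two preceding terms concatenated in order: term 3 = K·EK = KEK.
Continuing: EKKEKKEKEKKEK · KEKEKKEKEKKEKKEKEKKEK gives term 8.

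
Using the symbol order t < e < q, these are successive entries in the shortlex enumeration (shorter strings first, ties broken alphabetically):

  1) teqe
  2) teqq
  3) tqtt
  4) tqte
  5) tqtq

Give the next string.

tqet

The successor of tqtq increments the rightmost position that isn't already q and resets every position after it to t.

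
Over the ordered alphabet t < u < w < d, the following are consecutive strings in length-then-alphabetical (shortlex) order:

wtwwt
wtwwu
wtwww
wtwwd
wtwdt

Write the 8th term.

Stepping forward 3 times from wtwdt: wtwdt → wtwdu → wtwdw, then the target.

wtwdd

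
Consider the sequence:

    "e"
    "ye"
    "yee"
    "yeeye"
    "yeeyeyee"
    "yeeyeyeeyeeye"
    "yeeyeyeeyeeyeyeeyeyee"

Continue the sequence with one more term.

yeeyeyeeyeeyeyeeyeyeeyeeyeyeeyeeye

Each term (from the third on) is the previous term followed by the one before it: term 3 = ye·e = yee.
So term 8 is yeeyeyeeyeeyeyeeyeyee·yeeyeyeeyeeye.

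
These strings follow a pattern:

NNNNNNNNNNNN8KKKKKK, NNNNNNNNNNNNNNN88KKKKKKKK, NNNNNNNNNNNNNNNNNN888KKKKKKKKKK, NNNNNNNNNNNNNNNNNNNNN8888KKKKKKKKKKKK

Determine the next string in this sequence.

NNNNNNNNNNNNNNNNNNNNNNNN88888KKKKKKKKKKKKKK

Term n consists of 3n+3 N's, followed by n-2 8's, followed by 2n K's, where the shown terms are n = 3, 4, 5, 6.
Setting n = 7 gives 24, 5, 14 characters in each block.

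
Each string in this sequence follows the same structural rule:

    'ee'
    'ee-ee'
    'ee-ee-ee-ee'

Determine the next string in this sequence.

s(k+1) = s(k)·-·s(k) — each term doubles the last with '-' between the halves.
So the next term is two copies of ee-ee-ee-ee with '-' between the halves.

ee-ee-ee-ee-ee-ee-ee-ee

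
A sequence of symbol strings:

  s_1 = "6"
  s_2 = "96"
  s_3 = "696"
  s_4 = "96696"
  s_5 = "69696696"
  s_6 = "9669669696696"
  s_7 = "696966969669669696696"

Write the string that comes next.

9669669696696696966969669669696696

Each term (from the third on) is the two preceding terms concatenated in order: term 3 = 6·96 = 696.
Continuing: 9669669696696 · 696966969669669696696 gives term 8.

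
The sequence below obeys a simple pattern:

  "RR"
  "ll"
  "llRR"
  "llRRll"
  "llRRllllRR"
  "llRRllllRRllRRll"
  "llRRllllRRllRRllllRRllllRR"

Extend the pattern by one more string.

llRRllllRRllRRllllRRllllRRllRRllllRRllRRll

This is a Fibonacci-style word recurrence s(k) = s(k−1)·s(k−2): e.g. ll·RR = llRR.
So term 8 is llRRllllRRllRRllllRRllllRR·llRRllllRRllRRll.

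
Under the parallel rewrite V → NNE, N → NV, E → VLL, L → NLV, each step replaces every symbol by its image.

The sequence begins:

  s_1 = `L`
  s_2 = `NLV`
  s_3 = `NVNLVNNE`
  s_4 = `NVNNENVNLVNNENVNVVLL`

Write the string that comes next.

Applying the rule to each of the 20 symbols of NVNNENVNLVNNENVNVVLL gives the pieces NV NNE NV NV VLL NV NNE NV NLV NNE NV NV VLL NV NNE NV NNE NNE NLV NLV, which concatenate to the answer.

NVNNENVNVVLLNVNNENVNLVNNENVNVVLLNVNNENVNNENNENLVNLV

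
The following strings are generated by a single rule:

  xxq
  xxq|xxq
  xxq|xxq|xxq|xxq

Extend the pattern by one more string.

xxq|xxq|xxq|xxq|xxq|xxq|xxq|xxq

Each string is two copies of the previous one joined by '|'.
One more doubling of xxq|xxq|xxq|xxq gives the answer.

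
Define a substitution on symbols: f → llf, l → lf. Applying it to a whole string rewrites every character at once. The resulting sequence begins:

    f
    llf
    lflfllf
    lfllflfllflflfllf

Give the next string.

Replace each of the 17 characters of lfllflfllflflfllf in place — lf llf lf lf llf lf llf lf lf llf lf llf lf llf lf lf llf — and concatenate.

lfllflflfllflfllflflfllflfllflfllflflfllf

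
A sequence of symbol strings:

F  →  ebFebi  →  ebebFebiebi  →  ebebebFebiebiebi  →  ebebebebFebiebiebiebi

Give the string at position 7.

ebebebebebebFebiebiebiebiebiebi

Each term wraps the previous one in eb on the left and ebi on the right.
From ebebebebFebiebiebiebi, 2 further steps: ebebebebFebiebiebiebi → ebebebebebFebiebiebiebiebi → (answer).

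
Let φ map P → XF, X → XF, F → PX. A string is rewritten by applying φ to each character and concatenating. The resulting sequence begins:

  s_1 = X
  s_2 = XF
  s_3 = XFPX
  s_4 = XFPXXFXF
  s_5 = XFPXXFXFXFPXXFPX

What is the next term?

XFPXXFXFXFPXXFPXXFPXXFXFXFPXXFXF

Replace each of the 16 characters of XFPXXFXFXFPXXFPX in place — XF PX XF XF XF PX XF PX XF PX XF XF XF PX XF XF — and concatenate.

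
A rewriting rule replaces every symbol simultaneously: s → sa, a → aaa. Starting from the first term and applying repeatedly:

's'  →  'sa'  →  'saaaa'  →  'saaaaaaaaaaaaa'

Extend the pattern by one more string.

saaaaaaaaaaaaaaaaaaaaaaaaaaaaaaaaaaaaaaaa

φ(saaaaaaaaaaaaa) expands symbol-by-symbol to sa aaa aaa aaa aaa aaa aaa aaa aaa aaa aaa aaa aaa aaa; joining the 14 pieces gives the next term.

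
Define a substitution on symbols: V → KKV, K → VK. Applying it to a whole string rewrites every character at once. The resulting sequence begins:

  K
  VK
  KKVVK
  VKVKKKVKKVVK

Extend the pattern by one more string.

KKVVKKKVVKVKVKKKVVKVKKKVKKVVK

Expanding VKVKKKVKKVVK: V→KKV, K→VK, V→KKV, K→VK, K→VK, K→VK, V→KKV, K→VK, K→VK, V→KKV, V→KKV, K→VK. Concatenated: KKV VK KKV VK VK VK KKV VK VK KKV KKV VK.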